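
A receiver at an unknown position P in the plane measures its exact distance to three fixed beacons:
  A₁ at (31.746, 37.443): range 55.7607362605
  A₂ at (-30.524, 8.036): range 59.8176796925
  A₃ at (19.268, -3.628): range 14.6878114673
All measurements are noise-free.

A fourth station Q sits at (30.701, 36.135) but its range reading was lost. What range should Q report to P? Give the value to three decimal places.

54.319

eq1: (x − 31.746)² + (y − 37.443)² = 55.7607362605²
eq2: (x + 30.524)² + (y − 8.036)² = 59.8176796925²
eq3: (x − 19.268)² + (y + 3.628)² = 14.6878114673²
eq3−eq2, eq3−eq1 (x²,y² cancel):
  -99.584·x + 23.328·y = -2750.549334
  24.956·x + 82.142·y = -868.159346
det = -99.584·82.142 − 23.328·24.956 = -8762.202496
x = (-2750.549334·82.142 − 23.328·-868.159346) / -8762.202496 = 23.473916
y = (-99.584·-868.159346 − -2750.549334·24.956) / -8762.202496 = -17.700742
|P − Q| = √((23.473916 − 30.701)² + (-17.700742 − 36.135)²) = 54.318670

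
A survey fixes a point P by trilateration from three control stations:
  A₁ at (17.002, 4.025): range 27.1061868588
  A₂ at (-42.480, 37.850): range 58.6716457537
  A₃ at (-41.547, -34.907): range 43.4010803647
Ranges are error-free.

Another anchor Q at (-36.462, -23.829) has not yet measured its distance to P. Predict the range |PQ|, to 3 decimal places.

eq1: (x − 17.002)² + (y − 4.025)² = 27.1061868588²
eq2: (x + 42.480)² + (y − 37.850)² = 58.6716457537²
eq3: (x + 41.547)² + (y + 34.907)² = 43.4010803647²
eq2−eq3, eq2−eq1 (x²,y² cancel):
  1.866·x − 145.514·y = 1266.187197
  118.964·x − 67.650·y = -224.287622
det = 1.866·-67.650 − -145.514·118.964 = 17184.692596
x = (1266.187197·-67.650 − -145.514·-224.287622) / 17184.692596 = -6.883717
y = (1.866·-224.287622 − 1266.187197·118.964) / 17184.692596 = -8.789754
|P − Q| = √((-6.883717 − -36.462)² + (-8.789754 − -23.829)²) = 33.182130

33.182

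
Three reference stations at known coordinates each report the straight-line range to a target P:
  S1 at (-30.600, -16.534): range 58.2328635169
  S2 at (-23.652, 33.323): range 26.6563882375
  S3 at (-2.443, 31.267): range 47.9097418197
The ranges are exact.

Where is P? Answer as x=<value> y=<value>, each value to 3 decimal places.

x=-49.813 y=38.438

eq1: (x + 30.600)² + (y + 16.534)² = 58.2328635169²
eq2: (x + 23.652)² + (y − 33.323)² = 26.6563882375²
eq3: (x + 2.443)² + (y − 31.267)² = 47.9097418197²
eq1−eq2, eq1−eq3 (x²,y² cancel):
  13.896·x + 99.714·y = 3140.609637
  56.314·x + 95.602·y = 869.583414
det = 13.896·95.602 − 99.714·56.314 = -4286.808804
x = (3140.609637·95.602 − 99.714·869.583414) / -4286.808804 = -49.813027
y = (13.896·869.583414 − 3140.609637·56.314) / -4286.808804 = 38.438047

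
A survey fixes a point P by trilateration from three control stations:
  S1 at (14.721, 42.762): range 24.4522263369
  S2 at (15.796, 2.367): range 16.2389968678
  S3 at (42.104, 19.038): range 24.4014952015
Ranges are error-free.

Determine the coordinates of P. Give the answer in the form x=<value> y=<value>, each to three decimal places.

eq1: (x − 14.721)² + (y − 42.762)² = 24.4522263369²
eq2: (x − 15.796)² + (y − 2.367)² = 16.2389968678²
eq3: (x − 42.104)² + (y − 19.038)² = 24.4014952015²
eq3−eq2, eq3−eq1 (x²,y² cancel):
  -52.616·x − 33.342·y = -1548.348006
  -54.766·x + 47.448·y = -92.374180
det = -52.616·47.448 − -33.342·-54.766 = -4322.531940
x = (-1548.348006·47.448 − -33.342·-92.374180) / -4322.531940 = 17.708592
y = (-52.616·-92.374180 − -1548.348006·-54.766) / -4322.531940 = 18.492973

x=17.709 y=18.493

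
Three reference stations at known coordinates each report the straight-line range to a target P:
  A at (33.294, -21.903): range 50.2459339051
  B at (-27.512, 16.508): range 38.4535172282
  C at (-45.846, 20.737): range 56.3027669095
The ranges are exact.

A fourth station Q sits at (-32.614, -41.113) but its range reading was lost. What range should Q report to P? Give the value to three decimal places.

77.077

eq1: (x − 33.294)² + (y + 21.903)² = 50.2459339051²
eq2: (x + 27.512)² + (y − 16.508)² = 38.4535172282²
eq3: (x + 45.846)² + (y − 20.737)² = 56.3027669095²
eq3−eq2, eq3−eq1 (x²,y² cancel):
  36.668·x − 8.458·y = 188.873897
  158.280·x − 85.280·y = -298.299352
det = 36.668·-85.280 − -8.458·158.280 = -1788.314800
x = (188.873897·-85.280 − -8.458·-298.299352) / -1788.314800 = 10.417731
y = (36.668·-298.299352 − 188.873897·158.280) / -1788.314800 = 22.833229
|P − Q| = √((10.417731 − -32.614)² + (22.833229 − -41.113)²) = 77.076910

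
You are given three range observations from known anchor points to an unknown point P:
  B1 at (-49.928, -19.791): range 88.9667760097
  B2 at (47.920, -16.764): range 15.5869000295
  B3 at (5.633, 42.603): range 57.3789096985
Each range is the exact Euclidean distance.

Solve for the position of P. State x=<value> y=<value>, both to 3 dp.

eq1: (x + 49.928)² + (y + 19.791)² = 88.9667760097²
eq2: (x − 47.920)² + (y + 16.764)² = 15.5869000295²
eq3: (x − 5.633)² + (y − 42.603)² = 57.3789096985²
eq2−eq3, eq2−eq1 (x²,y² cancel):
  -84.574·x + 118.734·y = -3779.999624
  -195.696·x − 6.054·y = -7365.005012
det = -84.574·-6.054 − 118.734·-195.696 = 23747.779860
x = (-3779.999624·-6.054 − 118.734·-7365.005012) / 23747.779860 = 37.787137
y = (-84.574·-7365.005012 − -3779.999624·-195.696) / 23747.779860 = -4.920160

x=37.787 y=-4.920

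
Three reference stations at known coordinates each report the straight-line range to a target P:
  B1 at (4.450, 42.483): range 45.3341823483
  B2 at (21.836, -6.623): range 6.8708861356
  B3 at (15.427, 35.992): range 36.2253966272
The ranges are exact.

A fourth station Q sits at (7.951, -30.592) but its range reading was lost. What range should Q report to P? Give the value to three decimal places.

eq1: (x − 4.450)² + (y − 42.483)² = 45.3341823483²
eq2: (x − 21.836)² + (y + 6.623)² = 6.8708861356²
eq3: (x − 15.427)² + (y − 35.992)² = 36.2253966272²
eq2−eq3, eq2−eq1 (x²,y² cancel):
  -12.818·x + 85.230·y = -252.328917
  -34.772·x + 98.212·y = -704.046249
det = -12.818·98.212 − 85.230·-34.772 = 1704.736144
x = (-252.328917·98.212 − 85.230·-704.046249) / 1704.736144 = 20.662514
y = (-12.818·-704.046249 − -252.328917·-34.772) / 1704.736144 = 0.146934
|P − Q| = √((20.662514 − 7.951)² + (0.146934 − -30.592)²) = 33.263563

33.264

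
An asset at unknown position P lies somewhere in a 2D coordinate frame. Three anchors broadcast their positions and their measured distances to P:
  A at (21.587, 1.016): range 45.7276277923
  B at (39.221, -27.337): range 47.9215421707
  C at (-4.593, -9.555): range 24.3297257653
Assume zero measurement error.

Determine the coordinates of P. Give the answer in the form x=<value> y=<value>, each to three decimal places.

x=-8.289 y=-33.602

eq1: (x − 21.587)² + (y − 1.016)² = 45.7276277923²
eq2: (x − 39.221)² + (y + 27.337)² = 47.9215421707²
eq3: (x + 4.593)² + (y + 9.555)² = 24.3297257653²
eq3−eq1, eq3−eq2 (x²,y² cancel):
  52.360·x + 21.142·y = -1144.443237
  87.628·x − 35.564·y = 468.666088
det = 52.360·-35.564 − 21.142·87.628 = -3714.762216
x = (-1144.443237·-35.564 − 21.142·468.666088) / -3714.762216 = -8.289209
y = (52.360·468.666088 − -1144.443237·87.628) / -3714.762216 = -33.602320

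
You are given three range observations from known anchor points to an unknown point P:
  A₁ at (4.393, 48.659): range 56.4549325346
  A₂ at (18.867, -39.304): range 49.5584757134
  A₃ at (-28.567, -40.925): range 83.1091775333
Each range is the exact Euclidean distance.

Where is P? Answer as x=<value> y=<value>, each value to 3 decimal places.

x=40.518 y=5.275

eq1: (x − 4.393)² + (y − 48.659)² = 56.4549325346²
eq2: (x − 18.867)² + (y + 39.304)² = 49.5584757134²
eq3: (x + 28.567)² + (y + 40.925)² = 83.1091775333²
eq2−eq3, eq2−eq1 (x²,y² cancel):
  -94.868·x − 3.242·y = -3860.931866
  -28.948·x + 175.926·y = -244.888267
det = -94.868·175.926 − -3.242·-28.948 = -16783.597184
x = (-3860.931866·175.926 − -3.242·-244.888267) / -16783.597184 = 40.517669
y = (-94.868·-244.888267 − -3860.931866·-28.948) / -16783.597184 = 5.275043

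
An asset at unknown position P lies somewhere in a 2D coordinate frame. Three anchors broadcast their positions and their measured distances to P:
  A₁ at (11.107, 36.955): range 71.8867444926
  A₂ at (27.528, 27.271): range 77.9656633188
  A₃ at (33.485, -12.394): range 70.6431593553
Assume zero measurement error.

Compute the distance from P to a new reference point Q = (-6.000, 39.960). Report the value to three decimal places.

64.364

eq1: (x − 11.107)² + (y − 36.955)² = 71.8867444926²
eq2: (x − 27.528)² + (y − 27.271)² = 77.9656633188²
eq3: (x − 33.485)² + (y + 12.394)² = 70.6431593553²
eq2−eq3, eq2−eq1 (x²,y² cancel):
  11.914·x − 79.330·y = 861.546929
  -32.842·x + 19.368·y = 898.479872
det = 11.914·19.368 − -79.330·-32.842 = -2374.605508
x = (861.546929·19.368 − -79.330·898.479872) / -2374.605508 = -37.043142
y = (11.914·898.479872 − 861.546929·-32.842) / -2374.605508 = -16.423534
|P − Q| = √((-37.043142 − -6.000)² + (-16.423534 − 39.960)²) = 64.364428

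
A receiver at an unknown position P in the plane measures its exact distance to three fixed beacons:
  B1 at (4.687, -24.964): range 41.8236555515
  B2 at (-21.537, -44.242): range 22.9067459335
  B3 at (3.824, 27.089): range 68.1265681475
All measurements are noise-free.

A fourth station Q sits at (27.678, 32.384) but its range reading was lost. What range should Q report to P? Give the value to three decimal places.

eq1: (x − 4.687)² + (y + 24.964)² = 41.8236555515²
eq2: (x + 21.537)² + (y + 44.242)² = 22.9067459335²
eq3: (x − 3.824)² + (y − 27.089)² = 68.1265681475²
eq3−eq2, eq3−eq1 (x²,y² cancel):
  -50.722·x − 142.662·y = 5789.270314
  1.726·x − 104.106·y = 2788.743492
det = -50.722·-104.106 − -142.662·1.726 = 5526.699144
x = (5789.270314·-104.106 − -142.662·2788.743492) / 5526.699144 = -37.065533
y = (-50.722·2788.743492 − 5789.270314·1.726) / 5526.699144 = -27.402058
|P − Q| = √((-37.065533 − 27.678)² + (-27.402058 − 32.384)²) = 88.125466

88.125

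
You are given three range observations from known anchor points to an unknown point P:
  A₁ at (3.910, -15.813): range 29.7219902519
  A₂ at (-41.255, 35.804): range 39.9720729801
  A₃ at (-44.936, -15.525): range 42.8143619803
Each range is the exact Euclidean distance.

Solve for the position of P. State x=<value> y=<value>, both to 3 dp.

eq1: (x − 3.910)² + (y + 15.813)² = 29.7219902519²
eq2: (x + 41.255)² + (y − 35.804)² = 39.9720729801²
eq3: (x + 44.936)² + (y + 15.525)² = 42.8143619803²
eq2−eq3, eq2−eq1 (x²,y² cancel):
  -7.362·x − 102.658·y = -958.934693
  90.330·x − 103.234·y = -2004.192458
det = -7.362·-103.234 − -102.658·90.330 = 10033.105848
x = (-958.934693·-103.234 − -102.658·-2004.192458) / 10033.105848 = -10.639948
y = (-7.362·-2004.192458 − -958.934693·90.330) / 10033.105848 = 10.104093

x=-10.640 y=10.104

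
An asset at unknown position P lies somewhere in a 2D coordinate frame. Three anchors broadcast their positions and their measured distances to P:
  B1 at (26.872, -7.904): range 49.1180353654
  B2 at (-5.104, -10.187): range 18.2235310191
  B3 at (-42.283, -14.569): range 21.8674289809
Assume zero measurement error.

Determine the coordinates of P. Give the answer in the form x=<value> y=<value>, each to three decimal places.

eq1: (x − 26.872)² + (y + 7.904)² = 49.1180353654²
eq2: (x + 5.104)² + (y + 10.187)² = 18.2235310191²
eq3: (x + 42.283)² + (y + 14.569)² = 21.8674289809²
eq2−eq3, eq2−eq1 (x²,y² cancel):
  -74.358·x − 8.764·y = 1724.194698
  63.952·x + 4.566·y = -1425.732500
det = -74.358·4.566 − -8.764·63.952 = 220.956700
x = (1724.194698·4.566 − -8.764·-1425.732500) / 220.956700 = -20.920147
y = (-74.358·-1425.732500 − 1724.194698·63.952) / 220.956700 = -19.239435

x=-20.920 y=-19.239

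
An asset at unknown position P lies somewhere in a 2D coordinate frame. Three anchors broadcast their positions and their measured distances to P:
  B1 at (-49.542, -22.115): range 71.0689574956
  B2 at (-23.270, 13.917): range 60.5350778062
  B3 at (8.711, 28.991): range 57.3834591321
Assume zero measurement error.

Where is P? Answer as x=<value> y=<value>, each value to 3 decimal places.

x=21.360 y=-26.981

eq1: (x + 49.542)² + (y + 22.115)² = 71.0689574956²
eq2: (x + 23.270)² + (y − 13.917)² = 60.5350778062²
eq3: (x − 8.711)² + (y − 28.991)² = 57.3834591321²
eq2−eq3, eq2−eq1 (x²,y² cancel):
  63.962·x + 30.148·y = 552.818076
  -52.544·x − 72.064·y = 822.006125
det = 63.962·-72.064 − 30.148·-52.544 = -3025.261056
x = (552.818076·-72.064 − 30.148·822.006125) / -3025.261056 = 21.360181
y = (63.962·822.006125 − 552.818076·-52.544) / -3025.261056 = -26.980954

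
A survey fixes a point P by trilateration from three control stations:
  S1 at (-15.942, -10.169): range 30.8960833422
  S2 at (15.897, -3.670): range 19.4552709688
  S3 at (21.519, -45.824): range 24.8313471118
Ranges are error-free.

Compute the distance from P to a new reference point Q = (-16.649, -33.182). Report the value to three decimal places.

eq1: (x + 15.942)² + (y + 10.169)² = 30.8960833422²
eq2: (x − 15.897)² + (y + 3.670)² = 19.4552709688²
eq3: (x − 21.519)² + (y + 45.824)² = 24.8313471118²
eq3−eq1, eq3−eq2 (x²,y² cancel):
  -74.922·x + 71.310·y = -2543.322578
  -11.244·x + 84.308·y = -2058.634597
det = -74.922·84.308 − 71.310·-11.244 = -5514.714336
x = (-2543.322578·84.308 − 71.310·-2058.634597) / -5514.714336 = 12.261960
y = (-74.922·-2058.634597 − -2543.322578·-11.244) / -5514.714336 = -22.782667
|P − Q| = √((12.261960 − -16.649)² + (-22.782667 − -33.182)²) = 30.724416

30.724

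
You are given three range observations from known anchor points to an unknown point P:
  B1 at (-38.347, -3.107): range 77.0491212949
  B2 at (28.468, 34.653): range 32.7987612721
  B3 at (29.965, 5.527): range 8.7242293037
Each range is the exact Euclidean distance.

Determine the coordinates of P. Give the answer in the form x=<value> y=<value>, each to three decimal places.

eq1: (x + 38.347)² + (y + 3.107)² = 77.0491212949²
eq2: (x − 28.468)² + (y − 34.653)² = 32.7987612721²
eq3: (x − 29.965)² + (y − 5.527)² = 8.7242293037²
eq3−eq2, eq3−eq1 (x²,y² cancel):
  -2.994·x + 58.252·y = 83.161915
  -136.624·x − 17.268·y = -5308.758011
det = -2.994·-17.268 − 58.252·-136.624 = 8010.321640
x = (83.161915·-17.268 − 58.252·-5308.758011) / 8010.321640 = 38.426638
y = (-2.994·-5308.758011 − 83.161915·-136.624) / 8010.321640 = 3.402652

x=38.427 y=3.403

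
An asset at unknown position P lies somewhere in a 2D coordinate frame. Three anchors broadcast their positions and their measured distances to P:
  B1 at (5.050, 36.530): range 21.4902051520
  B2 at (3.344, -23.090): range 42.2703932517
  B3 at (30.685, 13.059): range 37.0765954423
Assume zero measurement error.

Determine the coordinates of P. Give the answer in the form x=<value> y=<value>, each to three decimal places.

x=-6.044 y=18.125

eq1: (x − 5.050)² + (y − 36.530)² = 21.4902051520²
eq2: (x − 3.344)² + (y + 23.090)² = 42.2703932517²
eq3: (x − 30.685)² + (y − 13.059)² = 37.0765954423²
eq3−eq1, eq3−eq2 (x²,y² cancel):
  -51.270·x + 46.942·y = 1160.681706
  -54.682·x − 72.298·y = -979.888486
det = -51.270·-72.298 − 46.942·-54.682 = 6273.600904
x = (1160.681706·-72.298 − 46.942·-979.888486) / 6273.600904 = -6.043904
y = (-51.270·-979.888486 − 1160.681706·-54.682) / 6273.600904 = 18.124723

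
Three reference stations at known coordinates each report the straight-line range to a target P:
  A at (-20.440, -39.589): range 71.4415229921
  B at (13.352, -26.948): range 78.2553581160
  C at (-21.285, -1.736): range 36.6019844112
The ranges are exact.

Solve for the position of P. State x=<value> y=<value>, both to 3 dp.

x=-41.777 y=28.592

eq1: (x + 20.440)² + (y + 39.589)² = 71.4415229921²
eq2: (x − 13.352)² + (y + 26.948)² = 78.2553581160²
eq3: (x + 21.285)² + (y + 1.736)² = 36.6019844112²
eq3−eq1, eq3−eq2 (x²,y² cancel):
  1.690·x − 75.706·y = -2235.168345
  69.274·x − 50.424·y = -4335.790124
det = 1.690·-50.424 − -75.706·69.274 = 5159.240884
x = (-2235.168345·-50.424 − -75.706·-4335.790124) / 5159.240884 = -41.777309
y = (1.690·-4335.790124 − -2235.168345·69.274) / 5159.240884 = 28.591719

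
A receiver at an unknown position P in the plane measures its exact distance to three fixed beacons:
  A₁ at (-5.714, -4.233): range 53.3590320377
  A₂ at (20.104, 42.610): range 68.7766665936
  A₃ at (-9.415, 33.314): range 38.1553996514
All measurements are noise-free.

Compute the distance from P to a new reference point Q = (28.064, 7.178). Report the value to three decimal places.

78.542

eq1: (x + 5.714)² + (y + 4.233)² = 53.3590320377²
eq2: (x − 20.104)² + (y − 42.610)² = 68.7766665936²
eq3: (x + 9.415)² + (y − 33.314)² = 38.1553996514²
eq2−eq3, eq2−eq1 (x²,y² cancel):
  -59.038·x − 18.592·y = 2253.077250
  -51.636·x − 93.686·y = -286.171263
det = -59.038·-93.686 − -18.592·-51.636 = 4571.017556
x = (2253.077250·-93.686 − -18.592·-286.171263) / 4571.017556 = -47.342258
y = (-59.038·-286.171263 − 2253.077250·-51.636) / 4571.017556 = 29.147750
|P − Q| = √((-47.342258 − 28.064)² + (29.147750 − 7.178)²) = 78.541541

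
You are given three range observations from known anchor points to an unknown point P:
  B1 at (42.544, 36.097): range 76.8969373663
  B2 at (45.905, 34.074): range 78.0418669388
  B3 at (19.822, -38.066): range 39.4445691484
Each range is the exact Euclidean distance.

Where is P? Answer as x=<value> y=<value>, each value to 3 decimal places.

x=-13.346 y=-16.718

eq1: (x − 42.544)² + (y − 36.097)² = 76.8969373663²
eq2: (x − 45.905)² + (y − 34.074)² = 78.0418669388²
eq3: (x − 19.822)² + (y + 38.066)² = 39.4445691484²
eq2−eq1, eq2−eq3 (x²,y² cancel):
  -6.722·x + 4.046·y = 22.072863
  -52.166·x − 144.280·y = 3108.284499
det = -6.722·-144.280 − 4.046·-52.166 = 1180.913796
x = (22.072863·-144.280 − 4.046·3108.284499) / 1180.913796 = -13.346268
y = (-6.722·3108.284499 − 22.072863·-52.166) / 1180.913796 = -16.717931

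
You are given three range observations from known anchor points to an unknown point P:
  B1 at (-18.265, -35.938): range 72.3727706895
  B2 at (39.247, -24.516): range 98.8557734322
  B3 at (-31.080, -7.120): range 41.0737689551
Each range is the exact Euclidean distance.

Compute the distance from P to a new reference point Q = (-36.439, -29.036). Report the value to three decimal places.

eq1: (x + 18.265)² + (y + 35.938)² = 72.3727706895²
eq2: (x − 39.247)² + (y + 24.516)² = 98.8557734322²
eq3: (x + 31.080)² + (y + 7.120)² = 41.0737689551²
eq1−eq3, eq1−eq2 (x²,y² cancel):
  -25.630·x + 57.636·y = 2942.274172
  115.024·x + 22.844·y = -4018.434808
det = -25.630·22.844 − 57.636·115.024 = -7215.014984
x = (2942.274172·22.844 − 57.636·-4018.434808) / -7215.014984 = -41.416382
y = (-25.630·-4018.434808 − 2942.274172·115.024) / -7215.014984 = 32.631902
|P − Q| = √((-41.416382 − -36.439)² + (32.631902 − -29.036)²) = 61.868445

61.868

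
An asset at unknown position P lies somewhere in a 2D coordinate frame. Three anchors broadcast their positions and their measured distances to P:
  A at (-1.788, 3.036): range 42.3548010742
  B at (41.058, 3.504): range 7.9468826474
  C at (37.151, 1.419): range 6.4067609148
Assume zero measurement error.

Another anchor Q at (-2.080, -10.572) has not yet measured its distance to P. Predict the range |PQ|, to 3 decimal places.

eq1: (x + 1.788)² + (y − 3.036)² = 42.3548010742²
eq2: (x − 41.058)² + (y − 3.504)² = 7.9468826474²
eq3: (x − 37.151)² + (y − 1.419)² = 6.4067609148²
eq3−eq1, eq3−eq2 (x²,y² cancel):
  -77.878·x + 3.234·y = -3122.678711
  7.814·x + 4.170·y = 293.720660
det = -77.878·4.170 − 3.234·7.814 = -350.021736
x = (-3122.678711·4.170 − 3.234·293.720660) / -350.021736 = 39.915986
y = (-77.878·293.720660 − -3122.678711·7.814) / -350.021736 = -4.360398
|P − Q| = √((39.915986 − -2.080)² + (-4.360398 − -10.572)²) = 42.452878

42.453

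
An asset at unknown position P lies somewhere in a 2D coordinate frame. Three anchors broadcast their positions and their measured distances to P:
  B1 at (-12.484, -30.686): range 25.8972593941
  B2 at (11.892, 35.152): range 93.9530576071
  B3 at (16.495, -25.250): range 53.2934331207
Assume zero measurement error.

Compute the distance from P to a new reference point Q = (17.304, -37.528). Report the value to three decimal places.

eq1: (x + 12.484)² + (y + 30.686)² = 25.8972593941²
eq2: (x − 11.892)² + (y − 35.152)² = 93.9530576071²
eq3: (x − 16.495)² + (y + 25.250)² = 53.2934331207²
eq1−eq2, eq1−eq3 (x²,y² cancel):
  48.752·x + 131.676·y = -7876.907074
  57.958·x + 10.872·y = -2357.355297
det = 48.752·10.872 − 131.676·57.958 = -7101.645864
x = (-7876.907074·10.872 − 131.676·-2357.355297) / -7101.645864 = -31.650323
y = (48.752·-2357.355297 − -7876.907074·57.958) / -7101.645864 = -48.102088
|P − Q| = √((-31.650323 − 17.304)² + (-48.102088 − -37.528)²) = 50.083301

50.083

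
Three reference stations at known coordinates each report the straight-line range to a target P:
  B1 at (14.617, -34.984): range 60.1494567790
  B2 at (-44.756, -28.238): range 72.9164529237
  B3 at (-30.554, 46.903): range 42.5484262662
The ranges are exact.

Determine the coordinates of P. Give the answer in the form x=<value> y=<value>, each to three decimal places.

eq1: (x − 14.617)² + (y + 34.984)² = 60.1494567790²
eq2: (x + 44.756)² + (y + 28.238)² = 72.9164529237²
eq3: (x + 30.554)² + (y − 46.903)² = 42.5484262662²
eq1−eq3, eq1−eq2 (x²,y² cancel):
  -90.342·x + 163.774·y = 3503.489953
  -118.746·x + 13.492·y = -335.904721
det = -90.342·13.492 − 163.774·-118.746 = 18228.613140
x = (3503.489953·13.492 − 163.774·-335.904721) / 18228.613140 = 5.611044
y = (-90.342·-335.904721 − 3503.489953·-118.746) / 18228.613140 = 24.487421

x=5.611 y=24.487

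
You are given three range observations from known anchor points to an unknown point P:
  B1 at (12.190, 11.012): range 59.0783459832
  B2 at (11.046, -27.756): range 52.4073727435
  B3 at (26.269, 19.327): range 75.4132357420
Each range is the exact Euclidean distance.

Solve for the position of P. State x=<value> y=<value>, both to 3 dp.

eq1: (x − 12.190)² + (y − 11.012)² = 59.0783459832²
eq2: (x − 11.046)² + (y + 27.756)² = 52.4073727435²
eq3: (x − 26.269)² + (y − 19.327)² = 75.4132357420²
eq3−eq2, eq3−eq1 (x²,y² cancel):
  -30.446·x − 94.166·y = 2769.439769
  -28.158·x − 16.630·y = 1403.172115
det = -30.446·-16.630 − -94.166·-28.158 = -2145.209248
x = (2769.439769·-16.630 − -94.166·1403.172115) / -2145.209248 = -40.124441
y = (-30.446·1403.172115 − 2769.439769·-28.158) / -2145.209248 = -16.437048

x=-40.124 y=-16.437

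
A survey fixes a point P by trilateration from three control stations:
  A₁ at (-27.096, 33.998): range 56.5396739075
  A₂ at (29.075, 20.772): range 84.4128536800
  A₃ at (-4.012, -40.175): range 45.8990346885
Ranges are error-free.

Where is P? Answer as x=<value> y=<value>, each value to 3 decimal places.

x=-45.049 y=-19.616

eq1: (x + 27.096)² + (y − 33.998)² = 56.5396739075²
eq2: (x − 29.075)² + (y − 20.772)² = 84.4128536800²
eq3: (x + 4.012)² + (y + 40.175)² = 45.8990346885²
eq1−eq3, eq1−eq2 (x²,y² cancel):
  46.168·x − 148.346·y = 830.082889
  112.342·x − 26.452·y = -4542.020752
det = 46.168·-26.452 − -148.346·112.342 = 15444.250396
x = (830.082889·-26.452 − -148.346·-4542.020752) / 15444.250396 = -45.048995
y = (46.168·-4542.020752 − 830.082889·112.342) / 15444.250396 = -19.615661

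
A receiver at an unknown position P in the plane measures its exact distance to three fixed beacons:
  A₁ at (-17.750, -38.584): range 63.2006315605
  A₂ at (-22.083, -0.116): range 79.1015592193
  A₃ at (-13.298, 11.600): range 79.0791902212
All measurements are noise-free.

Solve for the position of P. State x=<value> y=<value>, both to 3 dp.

eq1: (x + 17.750)² + (y + 38.584)² = 63.2006315605²
eq2: (x + 22.083)² + (y + 0.116)² = 79.1015592193²
eq3: (x + 13.298)² + (y − 11.600)² = 79.0791902212²
eq3−eq2, eq3−eq1 (x²,y² cancel):
  -17.570·x − 23.432·y = 172.737196
  -8.904·x − 100.368·y = 3751.589248
det = -17.570·-100.368 − -23.432·-8.904 = 1554.827232
x = (172.737196·-100.368 − -23.432·3751.589248) / 1554.827232 = 45.387649
y = (-17.570·3751.589248 − 172.737196·-8.904) / 1554.827232 = -41.404839

x=45.388 y=-41.405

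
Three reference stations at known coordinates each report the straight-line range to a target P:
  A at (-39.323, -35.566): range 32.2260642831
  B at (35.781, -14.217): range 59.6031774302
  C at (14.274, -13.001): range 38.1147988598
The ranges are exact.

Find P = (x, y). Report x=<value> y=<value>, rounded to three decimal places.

eq1: (x + 39.323)² + (y + 35.566)² = 32.2260642831²
eq2: (x − 35.781)² + (y + 14.217)² = 59.6031774302²
eq3: (x − 14.274)² + (y + 13.001)² = 38.1147988598²
eq2−eq1, eq2−eq3 (x²,y² cancel):
  -150.208·x − 42.698·y = 3842.855176
  -43.014·x + 2.432·y = 990.170895
det = -150.208·2.432 − -42.698·-43.014 = -2201.917628
x = (3842.855176·2.432 − -42.698·990.170895) / -2201.917628 = -23.445083
y = (-150.208·990.170895 − 3842.855176·-43.014) / -2201.917628 = -7.522980

x=-23.445 y=-7.523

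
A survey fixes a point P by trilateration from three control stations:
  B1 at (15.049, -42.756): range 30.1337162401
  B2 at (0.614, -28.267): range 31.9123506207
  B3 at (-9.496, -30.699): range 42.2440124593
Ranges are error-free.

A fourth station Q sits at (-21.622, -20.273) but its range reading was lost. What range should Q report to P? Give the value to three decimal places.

52.142

eq1: (x − 15.049)² + (y + 42.756)² = 30.1337162401²
eq2: (x − 0.614)² + (y + 28.267)² = 31.9123506207²
eq3: (x + 9.496)² + (y + 30.699)² = 42.2440124593²
eq1−eq2, eq1−eq3 (x²,y² cancel):
  -28.870·x + 28.978·y = -1365.504920
  -49.090·x + 24.114·y = -1898.461054
det = -28.870·24.114 − 28.978·-49.090 = 726.358840
x = (-1365.504920·24.114 − 28.978·-1898.461054) / 726.358840 = 30.406209
y = (-28.870·-1898.461054 − -1365.504920·-49.090) / 726.358840 = -16.829238
|P − Q| = √((30.406209 − -21.622)² + (-16.829238 − -20.273)²) = 52.142056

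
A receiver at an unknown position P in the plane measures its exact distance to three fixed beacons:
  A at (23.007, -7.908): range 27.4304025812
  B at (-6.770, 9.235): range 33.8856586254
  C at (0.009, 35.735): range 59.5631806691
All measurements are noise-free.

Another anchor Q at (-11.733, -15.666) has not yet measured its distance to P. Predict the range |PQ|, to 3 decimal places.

14.843

eq1: (x − 23.007)² + (y + 7.908)² = 27.4304025812²
eq2: (x + 6.770)² + (y − 9.235)² = 33.8856586254²
eq3: (x − 0.009)² + (y − 35.735)² = 59.5631806691²
eq2−eq3, eq2−eq1 (x²,y² cancel):
  13.558·x + 53.000·y = -1253.662450
  59.554·x − 34.286·y = 856.551263
det = 13.558·-34.286 − 53.000·59.554 = -3621.211588
x = (-1253.662450·-34.286 − 53.000·856.551263) / -3621.211588 = 0.666668
y = (13.558·856.551263 − -1253.662450·59.554) / -3621.211588 = -23.824550
|P − Q| = √((0.666668 − -11.733)² + (-23.824550 − -15.666)²) = 14.842968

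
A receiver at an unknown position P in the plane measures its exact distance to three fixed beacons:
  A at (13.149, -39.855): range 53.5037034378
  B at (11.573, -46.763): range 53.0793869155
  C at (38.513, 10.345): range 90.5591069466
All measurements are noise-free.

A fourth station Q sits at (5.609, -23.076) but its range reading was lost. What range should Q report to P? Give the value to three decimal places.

47.140

eq1: (x − 13.149)² + (y + 39.855)² = 53.5037034378²
eq2: (x − 11.573)² + (y + 46.763)² = 53.0793869155²
eq3: (x − 38.513)² + (y − 10.345)² = 90.5591069466²
eq3−eq2, eq3−eq1 (x²,y² cancel):
  -53.880·x − 114.216·y = 6113.972840
  -50.728·x − 100.400·y = 5509.352601
det = -53.880·-100.400 − -114.216·-50.728 = -384.397248
x = (6113.972840·-100.400 − -114.216·5509.352601) / -384.397248 = -40.097435
y = (-53.880·5509.352601 − 6113.972840·-50.728) / -384.397248 = -34.614441
|P − Q| = √((-40.097435 − 5.609)² + (-34.614441 − -23.076)²) = 47.140363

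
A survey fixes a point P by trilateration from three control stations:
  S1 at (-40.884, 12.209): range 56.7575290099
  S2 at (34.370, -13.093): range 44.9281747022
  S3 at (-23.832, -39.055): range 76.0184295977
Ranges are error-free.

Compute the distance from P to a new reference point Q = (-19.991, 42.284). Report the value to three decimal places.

37.243

eq1: (x + 40.884)² + (y − 12.209)² = 56.7575290099²
eq2: (x − 34.370)² + (y + 13.093)² = 44.9281747022²
eq3: (x + 23.832)² + (y + 39.055)² = 76.0184295977²
eq3−eq1, eq3−eq2 (x²,y² cancel):
  -34.104·x + 102.528·y = 2284.688427
  116.404·x + 51.924·y = 3019.727056
det = -34.104·51.924 − 102.528·116.404 = -13705.485408
x = (2284.688427·51.924 − 102.528·3019.727056) / -13705.485408 = 13.934305
y = (-34.104·3019.727056 − 2284.688427·116.404) / -13705.485408 = 26.918539
|P − Q| = √((13.934305 − -19.991)² + (26.918539 − 42.284)²) = 37.242767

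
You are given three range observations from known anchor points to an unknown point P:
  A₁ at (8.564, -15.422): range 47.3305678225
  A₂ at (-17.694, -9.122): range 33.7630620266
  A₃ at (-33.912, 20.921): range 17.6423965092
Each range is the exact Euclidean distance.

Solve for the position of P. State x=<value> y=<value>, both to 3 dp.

x=-16.663 y=24.625

eq1: (x − 8.564)² + (y + 15.422)² = 47.3305678225²
eq2: (x + 17.694)² + (y + 9.122)² = 33.7630620266²
eq3: (x + 33.912)² + (y − 20.921)² = 17.6423965092²
eq3−eq2, eq3−eq1 (x²,y² cancel):
  32.436·x − 60.086·y = -2020.113668
  84.952·x − 72.686·y = -3205.460301
det = 32.436·-72.686 − -60.086·84.952 = 2746.782776
x = (-2020.113668·-72.686 − -60.086·-3205.460301) / 2746.782776 = -16.662878
y = (32.436·-3205.460301 − -2020.113668·84.952) / 2746.782776 = 24.625313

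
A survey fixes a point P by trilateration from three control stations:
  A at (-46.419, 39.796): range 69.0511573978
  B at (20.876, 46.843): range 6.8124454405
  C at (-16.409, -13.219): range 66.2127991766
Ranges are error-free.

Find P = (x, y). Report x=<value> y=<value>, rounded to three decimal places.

eq1: (x + 46.419)² + (y − 39.796)² = 69.0511573978²
eq2: (x − 20.876)² + (y − 46.843)² = 6.8124454405²
eq3: (x + 16.409)² + (y + 13.219)² = 66.2127991766²
eq3−eq2, eq3−eq1 (x²,y² cancel):
  74.570·x + 120.124·y = 6523.802145
  -60.020·x + 106.030·y = 2910.520372
det = 74.570·106.030 − 120.124·-60.020 = 15116.499580
x = (6523.802145·106.030 − 120.124·2910.520372) / 15116.499580 = 22.630596
y = (74.570·2910.520372 − 6523.802145·-60.020) / 15116.499580 = 40.260386

x=22.631 y=40.260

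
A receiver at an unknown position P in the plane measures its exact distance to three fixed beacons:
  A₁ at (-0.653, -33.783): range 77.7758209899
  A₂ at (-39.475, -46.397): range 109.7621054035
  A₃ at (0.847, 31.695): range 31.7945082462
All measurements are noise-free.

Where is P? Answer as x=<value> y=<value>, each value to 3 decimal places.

x=32.246 y=36.692

eq1: (x + 0.653)² + (y + 33.783)² = 77.7758209899²
eq2: (x + 39.475)² + (y + 46.397)² = 109.7621054035²
eq3: (x − 0.847)² + (y − 31.695)² = 31.7945082462²
eq2−eq3, eq2−eq1 (x²,y² cancel):
  80.644·x + 156.184·y = 8331.162228
  77.644·x + 25.228·y = 3429.401716
det = 80.644·25.228 − 156.184·77.644 = -10092.263664
x = (8331.162228·25.228 − 156.184·3429.401716) / -10092.263664 = 32.246395
y = (80.644·3429.401716 − 8331.162228·77.644) / -10092.263664 = 36.691876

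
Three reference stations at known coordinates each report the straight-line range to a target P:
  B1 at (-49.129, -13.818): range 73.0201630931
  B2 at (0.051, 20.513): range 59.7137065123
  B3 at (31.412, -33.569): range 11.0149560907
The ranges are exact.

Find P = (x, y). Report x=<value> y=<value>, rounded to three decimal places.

x=20.579 y=-35.561

eq1: (x + 49.129)² + (y + 13.818)² = 73.0201630931²
eq2: (x − 0.051)² + (y − 20.513)² = 59.7137065123²
eq3: (x − 31.412)² + (y + 33.569)² = 11.0149560907²
eq3−eq1, eq3−eq2 (x²,y² cancel):
  -161.082·x + 39.502·y = -4719.610700
  -62.722·x + 108.164·y = -5137.203223
det = -161.082·108.164 − 39.502·-62.722 = -14945.629004
x = (-4719.610700·108.164 − 39.502·-5137.203223) / -14945.629004 = 20.578737
y = (-161.082·-5137.203223 − -4719.610700·-62.722) / -14945.629004 = -35.561404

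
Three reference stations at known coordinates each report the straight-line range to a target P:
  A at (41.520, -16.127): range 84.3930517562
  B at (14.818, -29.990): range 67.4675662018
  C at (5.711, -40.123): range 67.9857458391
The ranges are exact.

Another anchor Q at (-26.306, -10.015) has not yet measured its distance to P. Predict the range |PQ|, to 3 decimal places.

24.857

eq1: (x − 41.520)² + (y + 16.127)² = 84.3930517562²
eq2: (x − 14.818)² + (y + 29.990)² = 67.4675662018²
eq3: (x − 5.711)² + (y + 40.123)² = 67.9857458391²
eq1−eq3, eq1−eq2 (x²,y² cancel):
  -71.618·x − 47.992·y = 2158.605668
  -53.404·x − 27.726·y = 1705.297391
det = -71.618·-27.726 − -47.992·-53.404 = -577.284100
x = (2158.605668·-27.726 − -47.992·1705.297391) / -577.284100 = -38.094123
y = (-71.618·1705.297391 − 2158.605668·-53.404) / -577.284100 = 11.869046
|P − Q| = √((-38.094123 − -26.306)² + (11.869046 − -10.015)²) = 24.857017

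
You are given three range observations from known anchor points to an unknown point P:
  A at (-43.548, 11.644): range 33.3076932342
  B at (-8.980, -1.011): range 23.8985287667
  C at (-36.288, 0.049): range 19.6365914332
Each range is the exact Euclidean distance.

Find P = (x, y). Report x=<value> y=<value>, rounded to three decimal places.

x=-26.675 y=-17.074

eq1: (x + 43.548)² + (y − 11.644)² = 33.3076932342²
eq2: (x + 8.980)² + (y + 1.011)² = 23.8985287667²
eq3: (x + 36.288)² + (y − 0.049)² = 19.6365914332²
eq2−eq1, eq2−eq3 (x²,y² cancel):
  -69.136·x + 25.310·y = 1412.085768
  -54.616·x + 2.120·y = 1420.702778
det = -69.136·2.120 − 25.310·-54.616 = 1235.762640
x = (1412.085768·2.120 − 25.310·1420.702778) / 1235.762640 = -26.675321
y = (-69.136·1420.702778 − 1412.085768·-54.616) / 1235.762640 = -17.073854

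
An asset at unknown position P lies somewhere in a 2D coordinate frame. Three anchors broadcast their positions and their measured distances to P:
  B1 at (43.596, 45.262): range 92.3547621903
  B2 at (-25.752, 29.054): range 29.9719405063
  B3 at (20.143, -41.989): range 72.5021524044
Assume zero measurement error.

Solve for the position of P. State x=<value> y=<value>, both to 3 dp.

eq1: (x − 43.596)² + (y − 45.262)² = 92.3547621903²
eq2: (x + 25.752)² + (y − 29.054)² = 29.9719405063²
eq3: (x − 20.143)² + (y + 41.989)² = 72.5021524044²
eq3−eq2, eq3−eq1 (x²,y² cancel):
  -91.790·x + 142.086·y = 3696.728736
  46.906·x + 174.502·y = -1492.396706
det = -91.790·174.502 − 142.086·46.906 = -22682.224496
x = (3696.728736·174.502 − 142.086·-1492.396706) / -22682.224496 = -37.788853
y = (-91.790·-1492.396706 − 3696.728736·46.906) / -22682.224496 = 1.605295

x=-37.789 y=1.605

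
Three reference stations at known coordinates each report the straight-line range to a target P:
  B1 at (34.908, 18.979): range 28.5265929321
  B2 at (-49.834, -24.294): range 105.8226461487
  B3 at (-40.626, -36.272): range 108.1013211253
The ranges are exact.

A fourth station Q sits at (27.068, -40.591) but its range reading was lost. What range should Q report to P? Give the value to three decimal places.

87.394

eq1: (x − 34.908)² + (y − 18.979)² = 28.5265929321²
eq2: (x + 49.834)² + (y + 24.294)² = 105.8226461487²
eq3: (x + 40.626)² + (y + 36.272)² = 108.1013211253²
eq1−eq2, eq1−eq3 (x²,y² cancel):
  -169.484·x − 86.546·y = -8889.810847
  -151.068·x − 110.502·y = -9484.770170
det = -169.484·-110.502 − -86.546·-151.068 = 5653.989840
x = (-8889.810847·-110.502 − -86.546·-9484.770170) / 5653.989840 = 28.559117
y = (-169.484·-9484.770170 − -8889.810847·-151.068) / 5653.989840 = 46.790116
|P − Q| = √((28.559117 − 27.068)² + (46.790116 − -40.591)²) = 87.393838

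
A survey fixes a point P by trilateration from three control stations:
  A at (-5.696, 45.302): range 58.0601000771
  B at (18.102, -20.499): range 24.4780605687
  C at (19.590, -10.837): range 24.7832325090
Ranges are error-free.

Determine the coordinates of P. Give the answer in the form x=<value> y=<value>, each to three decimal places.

x=-5.119 y=-12.755

eq1: (x + 5.696)² + (y − 45.302)² = 58.0601000771²
eq2: (x − 18.102)² + (y + 20.499)² = 24.4780605687²
eq3: (x − 19.590)² + (y + 10.837)² = 24.7832325090²
eq1−eq2, eq1−eq3 (x²,y² cancel):
  47.596·x − 131.602·y = 1434.975557
  50.572·x − 112.278·y = 1173.259656
det = 47.596·-112.278 − -131.602·50.572 = 1311.392656
x = (1434.975557·-112.278 − -131.602·1173.259656) / 1311.392656 = -5.118885
y = (47.596·1173.259656 − 1434.975557·50.572) / 1311.392656 = -12.755232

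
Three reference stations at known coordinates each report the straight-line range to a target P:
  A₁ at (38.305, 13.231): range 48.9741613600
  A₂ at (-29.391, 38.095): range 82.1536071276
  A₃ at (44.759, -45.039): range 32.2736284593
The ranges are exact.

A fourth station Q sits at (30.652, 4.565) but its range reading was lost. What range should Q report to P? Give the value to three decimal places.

eq1: (x − 38.305)² + (y − 13.231)² = 48.9741613600²
eq2: (x + 29.391)² + (y − 38.095)² = 82.1536071276²
eq3: (x − 44.759)² + (y + 45.039)² = 32.2736284593²
eq3−eq1, eq3−eq2 (x²,y² cancel):
  -12.908·x + 116.540·y = -3746.428603
  -148.300·x + 166.268·y = -7424.447766
det = -12.908·166.268 − 116.540·-148.300 = 15136.694656
x = (-3746.428603·166.268 − 116.540·-7424.447766) / 15136.694656 = 16.009701
y = (-12.908·-7424.447766 − -3746.428603·-148.300) / 15136.694656 = -30.373909
|P − Q| = √((16.009701 − 30.652)² + (-30.373909 − 4.565)²) = 37.883035

37.883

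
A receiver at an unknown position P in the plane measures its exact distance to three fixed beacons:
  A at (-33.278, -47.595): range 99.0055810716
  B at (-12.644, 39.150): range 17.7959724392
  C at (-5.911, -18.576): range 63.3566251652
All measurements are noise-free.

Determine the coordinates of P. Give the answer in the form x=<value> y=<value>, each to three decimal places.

x=4.501 y=43.919

eq1: (x + 33.278)² + (y + 47.595)² = 99.0055810716²
eq2: (x + 12.644)² + (y − 39.150)² = 17.7959724392²
eq3: (x + 5.911)² + (y + 18.576)² = 63.3566251652²
eq1−eq2, eq1−eq3 (x²,y² cancel):
  41.268·x + 173.490·y = 7805.292375
  54.734·x + 58.038·y = 2795.341519
det = 41.268·58.038 − 173.490·54.734 = -7100.689476
x = (7805.292375·58.038 − 173.490·2795.341519) / -7100.689476 = 4.501005
y = (41.268·2795.341519 − 7805.292375·54.734) / -7100.689476 = 43.919217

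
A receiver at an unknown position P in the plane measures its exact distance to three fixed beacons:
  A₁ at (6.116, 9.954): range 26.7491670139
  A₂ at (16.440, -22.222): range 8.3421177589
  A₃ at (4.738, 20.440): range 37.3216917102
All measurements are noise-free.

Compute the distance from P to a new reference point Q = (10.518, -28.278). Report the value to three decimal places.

11.832

eq1: (x − 6.116)² + (y − 9.954)² = 26.7491670139²
eq2: (x − 16.440)² + (y + 22.222)² = 8.3421177589²
eq3: (x − 4.738)² + (y − 20.440)² = 37.3216917102²
eq2−eq3, eq2−eq1 (x²,y² cancel):
  -23.404·x + 85.324·y = -1647.166383
  -20.648·x + 64.352·y = -1273.530319
det = -23.404·64.352 − 85.324·-20.648 = 255.675744
x = (-1647.166383·64.352 − 85.324·-1273.530319) / 255.675744 = 10.420425
y = (-23.404·-1273.530319 − -1647.166383·-20.648) / 255.675744 = -16.446566
|P − Q| = √((10.420425 − 10.518)² + (-16.446566 − -28.278)²) = 11.831837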